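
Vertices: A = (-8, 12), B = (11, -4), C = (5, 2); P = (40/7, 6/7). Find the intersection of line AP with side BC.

Barycentric coordinates of P with respect to ABC: (1/7, 3/7, 3/7).
On side BC the A-coordinate is zero; dropping P's A-weight 1/7 and renormalizing the remaining 3/7 : 3/7 gives weights 1/2, 1/2 on B, C.
Q = (1/2)·(11, -4) + (1/2)·(5, 2) = (8, -1).

(8, -1)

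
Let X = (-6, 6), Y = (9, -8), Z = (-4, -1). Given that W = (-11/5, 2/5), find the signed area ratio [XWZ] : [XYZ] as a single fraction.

1/5

[XYZ] = ½·((-6)·(-8−(-1)) + 9·(-1−6) + (-4)·(6−(-8))) = ½·(42 − 63 − 56) = -77/2.
[XWZ] = ½·((-6)·(2/5−(-1)) + (-11/5)·(-1−6) + (-4)·(6−(2/5))) = ½·(-42/5 + 77/5 − 112/5) = -77/10, so the ratio is (-77/10)/(-77/2) = 1/5.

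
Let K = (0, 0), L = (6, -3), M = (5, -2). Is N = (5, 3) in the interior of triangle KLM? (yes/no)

Barycentric coordinates of N: (-5/3, -25/3, 11).
The three coordinates are negative, negative, positive; a point is interior exactly when all three are positive.

no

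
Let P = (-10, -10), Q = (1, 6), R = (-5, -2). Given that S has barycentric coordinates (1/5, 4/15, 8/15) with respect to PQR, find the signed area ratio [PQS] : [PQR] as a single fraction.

8/15

The signed ratio [PQS]/[PQR] equals the barycentric coordinate of S at vertex R, which is 8/15.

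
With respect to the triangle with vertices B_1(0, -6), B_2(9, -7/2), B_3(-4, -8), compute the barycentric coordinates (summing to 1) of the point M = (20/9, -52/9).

(1/9, 4/9, 4/9)

Signed area of the reference triangle: [B_1B_2B_3] = ½·(0·(-7/2−(-8)) + 9·(-8−(-6)) + (-4)·(-6−(-7/2))) = ½·(0 − 18 + 10) = -4.
[MB_2B_3] = ½·((20/9)·(-7/2−(-8)) + 9·(-8−(-52/9)) + (-4)·(-52/9−(-7/2))) = ½·(10 − 20 + 82/9) = -4/9, so the B_1-coordinate is (-4/9)/(-4) = 1/9.
[B_1MB_3] = ½·(0·(-52/9−(-8)) + (20/9)·(-8−(-6)) + (-4)·(-6−(-52/9))) = ½·(0 − 40/9 + 8/9) = -16/9, so the B_2-coordinate is 4/9.
[B_1B_2M] = ½·(0·(-7/2−(-52/9)) + 9·(-52/9−(-6)) + (20/9)·(-6−(-7/2))) = ½·(0 + 2 − 50/9) = -16/9, so the B_3-coordinate is 4/9.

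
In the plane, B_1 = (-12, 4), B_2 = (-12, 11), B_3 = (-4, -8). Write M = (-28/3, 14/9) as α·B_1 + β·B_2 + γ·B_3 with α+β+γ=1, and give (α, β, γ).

(4/9, 2/9, 1/3)

Signed area of the reference triangle: [B_1B_2B_3] = ½·((-12)·(11−(-8)) + (-12)·(-8−4) + (-4)·(4−11)) = ½·(-228 + 144 + 28) = -28.
[MB_2B_3] = ½·((-28/3)·(11−(-8)) + (-12)·(-8−(14/9)) + (-4)·(14/9−11)) = ½·(-532/3 + 344/3 + 340/9) = -112/9, so the B_1-coordinate is (-112/9)/(-28) = 4/9.
[B_1MB_3] = ½·((-12)·(14/9−(-8)) + (-28/3)·(-8−4) + (-4)·(4−(14/9))) = ½·(-344/3 + 112 − 88/9) = -56/9, so the B_2-coordinate is 2/9.
[B_1B_2M] = ½·((-12)·(11−(14/9)) + (-12)·(14/9−4) + (-28/3)·(4−11)) = ½·(-340/3 + 88/3 + 196/3) = -28/3, so the B_3-coordinate is 1/3.
Check: 4/9 + 2/9 + 1/3 = 1.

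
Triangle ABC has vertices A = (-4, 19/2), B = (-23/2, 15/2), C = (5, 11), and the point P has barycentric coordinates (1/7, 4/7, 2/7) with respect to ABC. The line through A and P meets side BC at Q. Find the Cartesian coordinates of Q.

(-6, 26/3)

Line AP meets BC where the A-coordinate vanishes; zeroing P's A-weight and renormalizing leaves B, C-weights 4/7 : 2/7 → (2/3, 1/3).
So Q = (2/3)·B + (1/3)·C = (-6, 26/3).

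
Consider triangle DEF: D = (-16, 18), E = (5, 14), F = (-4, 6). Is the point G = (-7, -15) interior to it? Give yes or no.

no

Barycentric coordinates of G: (-55/68, -24/17, 219/68).
The three coordinates are negative, negative, positive; a point is interior exactly when all three are positive.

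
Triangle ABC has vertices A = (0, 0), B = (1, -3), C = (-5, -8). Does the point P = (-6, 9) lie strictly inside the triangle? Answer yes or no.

Barycentric coordinates of P: (107/23, -93/23, 9/23).
The three coordinates are positive, negative, positive; a point is interior exactly when all three are positive.

no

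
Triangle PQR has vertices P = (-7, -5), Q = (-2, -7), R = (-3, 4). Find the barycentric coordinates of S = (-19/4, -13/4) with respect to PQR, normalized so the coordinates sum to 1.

(1/2, 1/4, 1/4)

Signed area of the reference triangle: [PQR] = ½·((-7)·(-7−4) + (-2)·(4−(-5)) + (-3)·(-5−(-7))) = ½·(77 − 18 − 6) = 53/2.
[SQR] = ½·((-19/4)·(-7−4) + (-2)·(4−(-13/4)) + (-3)·(-13/4−(-7))) = ½·(209/4 − 29/2 − 45/4) = 53/4, so the P-coordinate is (53/4)/(53/2) = 1/2.
[PSR] = ½·((-7)·(-13/4−4) + (-19/4)·(4−(-5)) + (-3)·(-5−(-13/4))) = ½·(203/4 − 171/4 + 21/4) = 53/8, so the Q-coordinate is 1/4.
[PQS] = ½·((-7)·(-7−(-13/4)) + (-2)·(-13/4−(-5)) + (-19/4)·(-5−(-7))) = ½·(105/4 − 7/2 − 19/2) = 53/8, so the R-coordinate is 1/4.
Check: 1/2 + 1/4 + 1/4 = 1.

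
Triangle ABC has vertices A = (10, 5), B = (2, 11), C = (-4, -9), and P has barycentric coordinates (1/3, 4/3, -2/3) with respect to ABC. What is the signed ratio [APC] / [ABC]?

4/3

The signed ratio [APC]/[ABC] equals the barycentric coordinate of P at vertex B, which is 4/3.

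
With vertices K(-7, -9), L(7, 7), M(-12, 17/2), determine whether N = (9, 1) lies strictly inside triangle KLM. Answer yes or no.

no

Barycentric coordinates of N: (111/325, 66/65, -116/325).
The three coordinates are positive, positive, negative; a point is interior exactly when all three are positive.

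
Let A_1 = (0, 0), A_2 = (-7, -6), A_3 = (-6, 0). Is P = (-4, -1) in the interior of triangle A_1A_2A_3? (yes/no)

Barycentric coordinates of P: (13/36, 1/6, 17/36).
The three coordinates are positive, positive, positive; a point is interior exactly when all three are positive.

yes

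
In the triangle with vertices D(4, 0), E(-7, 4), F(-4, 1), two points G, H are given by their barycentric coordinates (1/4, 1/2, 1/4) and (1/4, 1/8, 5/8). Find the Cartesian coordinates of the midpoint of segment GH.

Barycentric coordinates of the midpoint are the average: (1/4, 5/16, 7/16).
Converting: (1/4)·D + (5/16)·E + (7/16)·F = (-47/16, 27/16).

(-47/16, 27/16)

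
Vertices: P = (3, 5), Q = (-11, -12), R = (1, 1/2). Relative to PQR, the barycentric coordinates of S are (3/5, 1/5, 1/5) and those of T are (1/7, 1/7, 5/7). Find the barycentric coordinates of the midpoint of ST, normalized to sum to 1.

Since both coordinate triples sum to 1, the midpoint's barycentrics are the componentwise average.
(3/5+1/7)/2 = 13/35; similarly 6/35 and 16/35.

(13/35, 6/35, 16/35)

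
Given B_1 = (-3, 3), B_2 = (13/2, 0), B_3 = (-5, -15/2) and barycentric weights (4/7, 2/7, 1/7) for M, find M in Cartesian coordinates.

(-4/7, 9/14)

M = (4/7)·B_1 + (2/7)·B_2 + (1/7)·B_3.
x-coordinate: (4/7)·(-3) + (2/7)·(13/2) + (1/7)·(-5) = -4/7.
y-coordinate: (4/7)·3 + (2/7)·0 + (1/7)·(-15/2) = 9/14.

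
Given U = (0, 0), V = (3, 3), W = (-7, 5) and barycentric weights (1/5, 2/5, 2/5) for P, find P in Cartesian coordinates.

(-8/5, 16/5)

P = (1/5)·U + (2/5)·V + (2/5)·W.
x-coordinate: (1/5)·0 + (2/5)·3 + (2/5)·(-7) = -8/5.
y-coordinate: (1/5)·0 + (2/5)·3 + (2/5)·5 = 16/5.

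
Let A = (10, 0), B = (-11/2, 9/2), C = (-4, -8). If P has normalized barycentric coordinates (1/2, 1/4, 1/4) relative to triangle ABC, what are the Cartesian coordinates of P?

P = (1/2)·A + (1/4)·B + (1/4)·C.
x-coordinate: (1/2)·10 + (1/4)·(-11/2) + (1/4)·(-4) = 21/8.
y-coordinate: (1/2)·0 + (1/4)·(9/2) + (1/4)·(-8) = -7/8.

(21/8, -7/8)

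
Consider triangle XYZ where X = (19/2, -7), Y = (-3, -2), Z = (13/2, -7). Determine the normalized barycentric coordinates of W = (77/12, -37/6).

Signed area of the reference triangle: [XYZ] = ½·((19/2)·(-2−(-7)) + (-3)·(-7−(-7)) + (13/2)·(-7−(-2))) = ½·(95/2 + 0 − 65/2) = 15/2.
[WYZ] = ½·((77/12)·(-2−(-7)) + (-3)·(-7−(-37/6)) + (13/2)·(-37/6−(-2))) = ½·(385/12 + 5/2 − 325/12) = 15/4, so the X-coordinate is (15/4)/(15/2) = 1/2.
[XWZ] = ½·((19/2)·(-37/6−(-7)) + (77/12)·(-7−(-7)) + (13/2)·(-7−(-37/6))) = ½·(95/12 + 0 − 65/12) = 5/4, so the Y-coordinate is 1/6.
[XYW] = ½·((19/2)·(-2−(-37/6)) + (-3)·(-37/6−(-7)) + (77/12)·(-7−(-2))) = ½·(475/12 − 5/2 − 385/12) = 5/2, so the Z-coordinate is 1/3.
Check: 1/2 + 1/6 + 1/3 = 1.

(1/2, 1/6, 1/3)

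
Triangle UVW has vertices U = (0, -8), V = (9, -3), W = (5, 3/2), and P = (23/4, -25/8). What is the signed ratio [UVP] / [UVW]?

[UVW] = ½·(0·(-3−(3/2)) + 9·(3/2−(-8)) + 5·(-8−(-3))) = ½·(0 + 171/2 − 25) = 121/4.
[UVP] = ½·(0·(-3−(-25/8)) + 9·(-25/8−(-8)) + (23/4)·(-8−(-3))) = ½·(0 + 351/8 − 115/4) = 121/16, so the ratio is (121/16)/(121/4) = 1/4.

1/4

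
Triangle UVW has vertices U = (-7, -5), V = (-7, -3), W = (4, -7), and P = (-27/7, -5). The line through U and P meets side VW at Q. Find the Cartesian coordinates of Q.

(-3/2, -5)

Barycentric coordinates of P with respect to UVW: (3/7, 2/7, 2/7).
On side VW the U-coordinate is zero; dropping P's U-weight 3/7 and renormalizing the remaining 2/7 : 2/7 gives weights 1/2, 1/2 on V, W.
Q = (1/2)·(-7, -3) + (1/2)·(4, -7) = (-3/2, -5).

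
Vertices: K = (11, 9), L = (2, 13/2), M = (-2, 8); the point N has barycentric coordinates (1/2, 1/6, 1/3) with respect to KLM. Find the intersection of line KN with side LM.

Line KN meets LM where the K-coordinate vanishes; zeroing N's K-weight and renormalizing leaves L, M-weights 1/6 : 1/3 → (1/3, 2/3).
So J = (1/3)·L + (2/3)·M = (-2/3, 15/2).

(-2/3, 15/2)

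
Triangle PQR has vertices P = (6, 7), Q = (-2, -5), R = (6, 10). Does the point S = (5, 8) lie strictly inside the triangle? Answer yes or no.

Barycentric coordinates of S: (1/24, 1/8, 5/6).
The three coordinates are positive, positive, positive; a point is interior exactly when all three are positive.

yes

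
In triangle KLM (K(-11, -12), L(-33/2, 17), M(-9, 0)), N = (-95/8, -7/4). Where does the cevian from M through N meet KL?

Barycentric coordinates of N with respect to KLM: (1/2, 1/4, 1/4).
On side KL the M-coordinate is zero; dropping N's M-weight 1/4 and renormalizing the remaining 1/2 : 1/4 gives weights 2/3, 1/3 on K, L.
J = (2/3)·(-11, -12) + (1/3)·(-33/2, 17) = (-77/6, -7/3).

(-77/6, -7/3)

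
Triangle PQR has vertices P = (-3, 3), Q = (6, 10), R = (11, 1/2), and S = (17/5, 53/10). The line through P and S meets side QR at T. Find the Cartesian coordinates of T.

Barycentric coordinates of S with respect to PQR: (2/5, 2/5, 1/5).
On side QR the P-coordinate is zero; dropping S's P-weight 2/5 and renormalizing the remaining 2/5 : 1/5 gives weights 2/3, 1/3 on Q, R.
T = (2/3)·(6, 10) + (1/3)·(11, 1/2) = (23/3, 41/6).

(23/3, 41/6)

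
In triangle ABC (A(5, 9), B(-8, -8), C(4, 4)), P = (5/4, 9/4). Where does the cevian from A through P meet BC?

Barycentric coordinates of P with respect to ABC: (1/4, 1/4, 1/2).
On side BC the A-coordinate is zero; dropping P's A-weight 1/4 and renormalizing the remaining 1/4 : 1/2 gives weights 1/3, 2/3 on B, C.
Q = (1/3)·(-8, -8) + (2/3)·(4, 4) = (0, 0).

(0, 0)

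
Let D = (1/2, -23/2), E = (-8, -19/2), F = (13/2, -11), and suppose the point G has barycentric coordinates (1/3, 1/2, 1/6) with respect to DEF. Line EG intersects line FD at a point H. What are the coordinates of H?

(5/2, -34/3)

Line EG meets FD where the E-coordinate vanishes; zeroing G's E-weight and renormalizing leaves F, D-weights 1/6 : 1/3 → (1/3, 2/3).
So H = (1/3)·F + (2/3)·D = (5/2, -34/3).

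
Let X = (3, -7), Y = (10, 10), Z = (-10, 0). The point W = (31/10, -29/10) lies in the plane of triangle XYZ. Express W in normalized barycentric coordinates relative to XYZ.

Signed area of the reference triangle: [XYZ] = ½·(3·(10−0) + 10·(0−(-7)) + (-10)·(-7−10)) = ½·(30 + 70 + 170) = 135.
[WYZ] = ½·((31/10)·(10−0) + 10·(0−(-29/10)) + (-10)·(-29/10−10)) = ½·(31 + 29 + 129) = 189/2, so the X-coordinate is (189/2)/135 = 7/10.
[XWZ] = ½·(3·(-29/10−0) + (31/10)·(0−(-7)) + (-10)·(-7−(-29/10))) = ½·(-87/10 + 217/10 + 41) = 27, so the Y-coordinate is 1/5.
[XYW] = ½·(3·(10−(-29/10)) + 10·(-29/10−(-7)) + (31/10)·(-7−10)) = ½·(387/10 + 41 − 527/10) = 27/2, so the Z-coordinate is 1/10.
Check: 7/10 + 1/5 + 1/10 = 1.

(7/10, 1/5, 1/10)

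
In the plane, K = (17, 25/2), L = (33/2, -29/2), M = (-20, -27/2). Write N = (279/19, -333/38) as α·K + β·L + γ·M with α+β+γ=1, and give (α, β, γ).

Signed area of the reference triangle: [KLM] = ½·(17·(-29/2−(-27/2)) + (33/2)·(-27/2−(25/2)) + (-20)·(25/2−(-29/2))) = ½·(-17 − 429 − 540) = -493.
[NLM] = ½·((279/19)·(-29/2−(-27/2)) + (33/2)·(-27/2−(-333/38)) + (-20)·(-333/38−(-29/2))) = ½·(-279/19 − 1485/19 − 2180/19) = -1972/19, so the K-coordinate is (-1972/19)/(-493) = 4/19.
[KNM] = ½·(17·(-333/38−(-27/2)) + (279/19)·(-27/2−(25/2)) + (-20)·(25/2−(-333/38))) = ½·(1530/19 − 7254/19 − 8080/19) = -6902/19, so the L-coordinate is 14/19.
[KLN] = ½·(17·(-29/2−(-333/38)) + (33/2)·(-333/38−(25/2)) + (279/19)·(25/2−(-29/2))) = ½·(-1853/19 − 6666/19 + 7533/19) = -493/19, so the M-coordinate is 1/19.
Check: 4/19 + 14/19 + 1/19 = 1.

(4/19, 14/19, 1/19)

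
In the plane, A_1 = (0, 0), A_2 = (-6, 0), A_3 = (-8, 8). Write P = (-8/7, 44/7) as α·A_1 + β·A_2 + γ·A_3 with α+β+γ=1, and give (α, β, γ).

(15/14, -6/7, 11/14)

Signed area of the reference triangle: [A_1A_2A_3] = ½·(0·(0−8) + (-6)·(8−0) + (-8)·(0−0)) = ½·(0 − 48 + 0) = -24.
[PA_2A_3] = ½·((-8/7)·(0−8) + (-6)·(8−(44/7)) + (-8)·(44/7−0)) = ½·(64/7 − 72/7 − 352/7) = -180/7, so the A_1-coordinate is (-180/7)/(-24) = 15/14.
[A_1PA_3] = ½·(0·(44/7−8) + (-8/7)·(8−0) + (-8)·(0−(44/7))) = ½·(0 − 64/7 + 352/7) = 144/7, so the A_2-coordinate is -6/7.
[A_1A_2P] = ½·(0·(0−(44/7)) + (-6)·(44/7−0) + (-8/7)·(0−0)) = ½·(0 − 264/7 + 0) = -132/7, so the A_3-coordinate is 11/14.
Check: 15/14 − 6/7 + 11/14 = 1.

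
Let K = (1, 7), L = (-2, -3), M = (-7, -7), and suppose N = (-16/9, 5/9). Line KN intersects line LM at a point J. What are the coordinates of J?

(-4, -23/5)

Barycentric coordinates of N with respect to KLM: (4/9, 1/3, 2/9).
On side LM the K-coordinate is zero; dropping N's K-weight 4/9 and renormalizing the remaining 1/3 : 2/9 gives weights 3/5, 2/5 on L, M.
J = (3/5)·(-2, -3) + (2/5)·(-7, -7) = (-4, -23/5).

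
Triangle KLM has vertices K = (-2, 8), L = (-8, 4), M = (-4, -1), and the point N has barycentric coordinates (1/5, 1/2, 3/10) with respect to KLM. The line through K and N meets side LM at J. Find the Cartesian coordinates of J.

Line KN meets LM where the K-coordinate vanishes; zeroing N's K-weight and renormalizing leaves L, M-weights 1/2 : 3/10 → (5/8, 3/8).
So J = (5/8)·L + (3/8)·M = (-13/2, 17/8).

(-13/2, 17/8)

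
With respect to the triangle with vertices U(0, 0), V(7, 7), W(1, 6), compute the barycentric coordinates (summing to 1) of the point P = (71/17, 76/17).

(6/17, 10/17, 1/17)

Signed area of the reference triangle: [UVW] = ½·(0·(7−6) + 7·(6−0) + 1·(0−7)) = ½·(0 + 42 − 7) = 35/2.
[PVW] = ½·((71/17)·(7−6) + 7·(6−(76/17)) + 1·(76/17−7)) = ½·(71/17 + 182/17 − 43/17) = 105/17, so the U-coordinate is (105/17)/(35/2) = 6/17.
[UPW] = ½·(0·(76/17−6) + (71/17)·(6−0) + 1·(0−(76/17))) = ½·(0 + 426/17 − 76/17) = 175/17, so the V-coordinate is 10/17.
[UVP] = ½·(0·(7−(76/17)) + 7·(76/17−0) + (71/17)·(0−7)) = ½·(0 + 532/17 − 497/17) = 35/34, so the W-coordinate is 1/17.
Check: 6/17 + 10/17 + 1/17 = 1.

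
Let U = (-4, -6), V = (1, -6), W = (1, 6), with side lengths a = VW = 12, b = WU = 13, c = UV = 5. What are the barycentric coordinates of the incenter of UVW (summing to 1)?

(2/5, 13/30, 1/6)

The incenter has barycentric coordinates proportional to the opposite side lengths: (12 : 13 : 5).
Normalizing by 12+13+5 = 30 gives (2/5, 13/30, 1/6).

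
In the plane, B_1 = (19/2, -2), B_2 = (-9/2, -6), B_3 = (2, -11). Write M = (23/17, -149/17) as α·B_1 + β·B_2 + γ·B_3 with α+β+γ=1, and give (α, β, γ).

(2/17, 4/17, 11/17)

Signed area of the reference triangle: [B_1B_2B_3] = ½·((19/2)·(-6−(-11)) + (-9/2)·(-11−(-2)) + 2·(-2−(-6))) = ½·(95/2 + 81/2 + 8) = 48.
[MB_2B_3] = ½·((23/17)·(-6−(-11)) + (-9/2)·(-11−(-149/17)) + 2·(-149/17−(-6))) = ½·(115/17 + 171/17 − 94/17) = 96/17, so the B_1-coordinate is (96/17)/48 = 2/17.
[B_1MB_3] = ½·((19/2)·(-149/17−(-11)) + (23/17)·(-11−(-2)) + 2·(-2−(-149/17))) = ½·(361/17 − 207/17 + 230/17) = 192/17, so the B_2-coordinate is 4/17.
[B_1B_2M] = ½·((19/2)·(-6−(-149/17)) + (-9/2)·(-149/17−(-2)) + (23/17)·(-2−(-6))) = ½·(893/34 + 1035/34 + 92/17) = 528/17, so the B_3-coordinate is 11/17.
Check: 2/17 + 4/17 + 11/17 = 1.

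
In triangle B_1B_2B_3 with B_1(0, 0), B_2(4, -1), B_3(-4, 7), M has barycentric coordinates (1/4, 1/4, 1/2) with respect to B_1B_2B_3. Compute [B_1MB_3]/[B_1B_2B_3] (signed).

1/4

The signed ratio [B_1MB_3]/[B_1B_2B_3] equals the barycentric coordinate of M at vertex B_2, which is 1/4.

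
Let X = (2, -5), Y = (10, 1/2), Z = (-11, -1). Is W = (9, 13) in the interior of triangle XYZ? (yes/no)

Barycentric coordinates of W: (-176/69, 524/207, 211/207).
The three coordinates are negative, positive, positive; a point is interior exactly when all three are positive.

no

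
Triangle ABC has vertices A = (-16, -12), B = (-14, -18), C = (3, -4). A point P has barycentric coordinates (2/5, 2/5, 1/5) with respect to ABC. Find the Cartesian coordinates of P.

P = (2/5)·A + (2/5)·B + (1/5)·C.
x-coordinate: (2/5)·(-16) + (2/5)·(-14) + (1/5)·3 = -57/5.
y-coordinate: (2/5)·(-12) + (2/5)·(-18) + (1/5)·(-4) = -64/5.

(-57/5, -64/5)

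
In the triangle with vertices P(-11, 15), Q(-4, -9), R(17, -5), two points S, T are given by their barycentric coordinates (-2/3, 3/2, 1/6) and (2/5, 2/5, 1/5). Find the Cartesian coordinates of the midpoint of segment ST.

Barycentric coordinates of the midpoint are the average: (-2/15, 19/20, 11/60).
Converting: (-2/15)·P + (19/20)·Q + (11/60)·R = (47/60, -172/15).

(47/60, -172/15)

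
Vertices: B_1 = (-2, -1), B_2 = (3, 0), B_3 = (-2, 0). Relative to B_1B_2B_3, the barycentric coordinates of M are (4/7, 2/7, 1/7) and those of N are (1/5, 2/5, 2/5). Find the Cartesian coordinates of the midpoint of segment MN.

Barycentric coordinates of the midpoint are the average: (27/70, 12/35, 19/70).
Converting: (27/70)·B_1 + (12/35)·B_2 + (19/70)·B_3 = (-2/7, -27/70).

(-2/7, -27/70)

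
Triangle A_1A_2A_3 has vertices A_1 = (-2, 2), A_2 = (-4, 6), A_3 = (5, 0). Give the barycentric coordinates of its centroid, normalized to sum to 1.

(1/3, 1/3, 1/3)

The centroid is the average of the vertices, so each weight is 1/3.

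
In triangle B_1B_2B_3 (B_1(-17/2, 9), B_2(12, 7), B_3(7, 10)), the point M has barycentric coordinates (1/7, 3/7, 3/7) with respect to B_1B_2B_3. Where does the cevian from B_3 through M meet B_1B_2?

(55/8, 15/2)

Line B_3M meets B_1B_2 where the B_3-coordinate vanishes; zeroing M's B_3-weight and renormalizing leaves B_1, B_2-weights 1/7 : 3/7 → (1/4, 3/4).
So N = (1/4)·B_1 + (3/4)·B_2 = (55/8, 15/2).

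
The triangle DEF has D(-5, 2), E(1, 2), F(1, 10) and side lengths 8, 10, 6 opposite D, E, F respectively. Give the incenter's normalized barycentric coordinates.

The incenter has barycentric coordinates proportional to the opposite side lengths: (8 : 10 : 6).
Normalizing by 8+10+6 = 24 gives (1/3, 5/12, 1/4).

(1/3, 5/12, 1/4)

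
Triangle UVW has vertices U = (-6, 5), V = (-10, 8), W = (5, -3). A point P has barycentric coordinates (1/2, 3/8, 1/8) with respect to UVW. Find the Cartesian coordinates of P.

P = (1/2)·U + (3/8)·V + (1/8)·W.
x-coordinate: (1/2)·(-6) + (3/8)·(-10) + (1/8)·5 = -49/8.
y-coordinate: (1/2)·5 + (3/8)·8 + (1/8)·(-3) = 41/8.

(-49/8, 41/8)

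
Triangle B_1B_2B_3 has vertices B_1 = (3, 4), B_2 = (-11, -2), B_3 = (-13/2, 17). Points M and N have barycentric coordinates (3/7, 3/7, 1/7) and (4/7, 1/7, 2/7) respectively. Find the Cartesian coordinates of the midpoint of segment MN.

Barycentric coordinates of the midpoint are the average: (1/2, 2/7, 3/14).
Converting: (1/2)·B_1 + (2/7)·B_2 + (3/14)·B_3 = (-85/28, 71/14).

(-85/28, 71/14)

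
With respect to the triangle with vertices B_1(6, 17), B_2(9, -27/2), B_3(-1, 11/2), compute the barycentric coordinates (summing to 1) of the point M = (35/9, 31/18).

(2/9, 1/3, 4/9)

Signed area of the reference triangle: [B_1B_2B_3] = ½·(6·(-27/2−(11/2)) + 9·(11/2−17) + (-1)·(17−(-27/2))) = ½·(-114 − 207/2 − 61/2) = -124.
[MB_2B_3] = ½·((35/9)·(-27/2−(11/2)) + 9·(11/2−(31/18)) + (-1)·(31/18−(-27/2))) = ½·(-665/9 + 34 − 137/9) = -248/9, so the B_1-coordinate is (-248/9)/(-124) = 2/9.
[B_1MB_3] = ½·(6·(31/18−(11/2)) + (35/9)·(11/2−17) + (-1)·(17−(31/18))) = ½·(-68/3 − 805/18 − 275/18) = -124/3, so the B_2-coordinate is 1/3.
[B_1B_2M] = ½·(6·(-27/2−(31/18)) + 9·(31/18−17) + (35/9)·(17−(-27/2))) = ½·(-274/3 − 275/2 + 2135/18) = -496/9, so the B_3-coordinate is 4/9.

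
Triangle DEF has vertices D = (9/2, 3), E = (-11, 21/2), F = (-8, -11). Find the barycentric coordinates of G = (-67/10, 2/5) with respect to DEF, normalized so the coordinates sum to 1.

(1/5, 2/5, 2/5)

Signed area of the reference triangle: [DEF] = ½·((9/2)·(21/2−(-11)) + (-11)·(-11−3) + (-8)·(3−(21/2))) = ½·(387/4 + 154 + 60) = 1243/8.
[GEF] = ½·((-67/10)·(21/2−(-11)) + (-11)·(-11−(2/5)) + (-8)·(2/5−(21/2))) = ½·(-2881/20 + 627/5 + 404/5) = 1243/40, so the D-coordinate is (1243/40)/(1243/8) = 1/5.
[DGF] = ½·((9/2)·(2/5−(-11)) + (-67/10)·(-11−3) + (-8)·(3−(2/5))) = ½·(513/10 + 469/5 − 104/5) = 1243/20, so the E-coordinate is 2/5.
[DEG] = ½·((9/2)·(21/2−(2/5)) + (-11)·(2/5−3) + (-67/10)·(3−(21/2))) = ½·(909/20 + 143/5 + 201/4) = 1243/20, so the F-coordinate is 2/5.
Check: 1/5 + 2/5 + 2/5 = 1.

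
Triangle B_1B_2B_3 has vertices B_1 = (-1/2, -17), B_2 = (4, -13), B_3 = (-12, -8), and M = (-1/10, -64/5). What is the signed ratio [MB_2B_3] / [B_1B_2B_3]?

[B_1B_2B_3] = ½·((-1/2)·(-13−(-8)) + 4·(-8−(-17)) + (-12)·(-17−(-13))) = ½·(5/2 + 36 + 48) = 173/4.
[MB_2B_3] = ½·((-1/10)·(-13−(-8)) + 4·(-8−(-64/5)) + (-12)·(-64/5−(-13))) = ½·(1/2 + 96/5 − 12/5) = 173/20, so the ratio is (173/20)/(173/4) = 1/5.

1/5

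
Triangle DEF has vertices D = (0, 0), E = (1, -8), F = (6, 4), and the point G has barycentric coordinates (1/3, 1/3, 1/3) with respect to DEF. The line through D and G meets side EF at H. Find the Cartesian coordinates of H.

Line DG meets EF where the D-coordinate vanishes; zeroing G's D-weight and renormalizing leaves E, F-weights 1/3 : 1/3 → (1/2, 1/2).
So H = (1/2)·E + (1/2)·F = (7/2, -2).

(7/2, -2)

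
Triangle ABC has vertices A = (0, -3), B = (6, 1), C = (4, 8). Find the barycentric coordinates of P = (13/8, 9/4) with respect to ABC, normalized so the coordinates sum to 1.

Signed area of the reference triangle: [ABC] = ½·(0·(1−8) + 6·(8−(-3)) + 4·(-3−1)) = ½·(0 + 66 − 16) = 25.
[PBC] = ½·((13/8)·(1−8) + 6·(8−(9/4)) + 4·(9/4−1)) = ½·(-91/8 + 69/2 + 5) = 225/16, so the A-coordinate is (225/16)/25 = 9/16.
[APC] = ½·(0·(9/4−8) + (13/8)·(8−(-3)) + 4·(-3−(9/4))) = ½·(0 + 143/8 − 21) = -25/16, so the B-coordinate is -1/16.
[ABP] = ½·(0·(1−(9/4)) + 6·(9/4−(-3)) + (13/8)·(-3−1)) = ½·(0 + 63/2 − 13/2) = 25/2, so the C-coordinate is 1/2.
Check: 9/16 − 1/16 + 1/2 = 1.

(9/16, -1/16, 1/2)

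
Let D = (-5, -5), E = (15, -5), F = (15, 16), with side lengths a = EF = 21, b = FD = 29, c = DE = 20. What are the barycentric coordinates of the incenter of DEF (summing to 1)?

The incenter has barycentric coordinates proportional to the opposite side lengths: (21 : 29 : 20).
Normalizing by 21+29+20 = 70 gives (3/10, 29/70, 2/7).

(3/10, 29/70, 2/7)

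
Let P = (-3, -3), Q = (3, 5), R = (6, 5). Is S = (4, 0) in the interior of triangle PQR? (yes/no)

no

Barycentric coordinates of S: (5/8, -29/24, 19/12).
The three coordinates are positive, negative, positive; a point is interior exactly when all three are positive.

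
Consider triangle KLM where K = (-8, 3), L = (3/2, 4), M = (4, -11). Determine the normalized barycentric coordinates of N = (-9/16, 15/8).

(1/4, 5/8, 1/8)

Signed area of the reference triangle: [KLM] = ½·((-8)·(4−(-11)) + (3/2)·(-11−3) + 4·(3−4)) = ½·(-120 − 21 − 4) = -145/2.
[NLM] = ½·((-9/16)·(4−(-11)) + (3/2)·(-11−(15/8)) + 4·(15/8−4)) = ½·(-135/16 − 309/16 − 17/2) = -145/8, so the K-coordinate is (-145/8)/(-145/2) = 1/4.
[KNM] = ½·((-8)·(15/8−(-11)) + (-9/16)·(-11−3) + 4·(3−(15/8))) = ½·(-103 + 63/8 + 9/2) = -725/16, so the L-coordinate is 5/8.
[KLN] = ½·((-8)·(4−(15/8)) + (3/2)·(15/8−3) + (-9/16)·(3−4)) = ½·(-17 − 27/16 + 9/16) = -145/16, so the M-coordinate is 1/8.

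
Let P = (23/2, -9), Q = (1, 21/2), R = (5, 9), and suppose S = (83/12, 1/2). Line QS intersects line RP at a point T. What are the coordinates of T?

(79/8, -9/2)

Barycentric coordinates of S with respect to PQR: (1/2, 1/3, 1/6).
On side RP the Q-coordinate is zero; dropping S's Q-weight 1/3 and renormalizing the remaining 1/6 : 1/2 gives weights 1/4, 3/4 on R, P.
T = (1/4)·(5, 9) + (3/4)·(23/2, -9) = (79/8, -9/2).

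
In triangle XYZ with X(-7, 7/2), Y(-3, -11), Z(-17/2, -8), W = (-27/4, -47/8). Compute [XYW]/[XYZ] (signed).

[XYZ] = ½·((-7)·(-11−(-8)) + (-3)·(-8−(7/2)) + (-17/2)·(7/2−(-11))) = ½·(21 + 69/2 − 493/4) = -271/8.
[XYW] = ½·((-7)·(-11−(-47/8)) + (-3)·(-47/8−(7/2)) + (-27/4)·(7/2−(-11))) = ½·(287/8 + 225/8 − 783/8) = -271/16, so the ratio is (-271/16)/(-271/8) = 1/2.

1/2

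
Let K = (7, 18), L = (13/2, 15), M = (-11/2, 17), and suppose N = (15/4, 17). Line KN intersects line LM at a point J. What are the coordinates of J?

Barycentric coordinates of N with respect to KLM: (1/2, 1/4, 1/4).
On side LM the K-coordinate is zero; dropping N's K-weight 1/2 and renormalizing the remaining 1/4 : 1/4 gives weights 1/2, 1/2 on L, M.
J = (1/2)·(13/2, 15) + (1/2)·(-11/2, 17) = (1/2, 16).

(1/2, 16)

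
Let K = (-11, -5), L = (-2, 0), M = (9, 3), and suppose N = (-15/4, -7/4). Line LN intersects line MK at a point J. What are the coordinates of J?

Barycentric coordinates of N with respect to KLM: (1/2, 1/4, 1/4).
On side MK the L-coordinate is zero; dropping N's L-weight 1/4 and renormalizing the remaining 1/4 : 1/2 gives weights 1/3, 2/3 on M, K.
J = (1/3)·(9, 3) + (2/3)·(-11, -5) = (-13/3, -7/3).

(-13/3, -7/3)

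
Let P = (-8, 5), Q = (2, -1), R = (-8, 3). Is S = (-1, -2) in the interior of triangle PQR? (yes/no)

no

Barycentric coordinates of S: (-11/10, 7/10, 7/5).
The three coordinates are negative, positive, positive; a point is interior exactly when all three are positive.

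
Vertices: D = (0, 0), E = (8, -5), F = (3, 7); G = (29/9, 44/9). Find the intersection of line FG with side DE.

(4, -5/2)

Barycentric coordinates of G with respect to DEF: (1/9, 1/9, 7/9).
On side DE the F-coordinate is zero; dropping G's F-weight 7/9 and renormalizing the remaining 1/9 : 1/9 gives weights 1/2, 1/2 on D, E.
H = (1/2)·(0, 0) + (1/2)·(8, -5) = (4, -5/2).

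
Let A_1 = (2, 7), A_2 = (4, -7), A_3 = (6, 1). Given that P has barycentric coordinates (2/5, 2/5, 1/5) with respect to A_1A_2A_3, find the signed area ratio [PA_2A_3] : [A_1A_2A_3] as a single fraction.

The signed ratio [PA_2A_3]/[A_1A_2A_3] equals the barycentric coordinate of P at vertex A_1, which is 2/5.

2/5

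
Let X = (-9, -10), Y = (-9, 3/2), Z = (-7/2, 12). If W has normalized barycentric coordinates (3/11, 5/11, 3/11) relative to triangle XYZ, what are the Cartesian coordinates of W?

(-15/2, 27/22)

W = (3/11)·X + (5/11)·Y + (3/11)·Z.
x-coordinate: (3/11)·(-9) + (5/11)·(-9) + (3/11)·(-7/2) = -15/2.
y-coordinate: (3/11)·(-10) + (5/11)·(3/2) + (3/11)·12 = 27/22.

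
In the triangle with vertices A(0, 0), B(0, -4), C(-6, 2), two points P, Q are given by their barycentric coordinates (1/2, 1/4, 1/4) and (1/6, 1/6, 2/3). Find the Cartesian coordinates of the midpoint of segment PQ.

Barycentric coordinates of the midpoint are the average: (1/3, 5/24, 11/24).
Converting: (1/3)·A + (5/24)·B + (11/24)·C = (-11/4, 1/12).

(-11/4, 1/12)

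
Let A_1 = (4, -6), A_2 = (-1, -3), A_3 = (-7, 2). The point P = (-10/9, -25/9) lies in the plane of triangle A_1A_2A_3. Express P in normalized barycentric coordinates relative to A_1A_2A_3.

Signed area of the reference triangle: [A_1A_2A_3] = ½·(4·(-3−2) + (-1)·(2−(-6)) + (-7)·(-6−(-3))) = ½·(-20 − 8 + 21) = -7/2.
[PA_2A_3] = ½·((-10/9)·(-3−2) + (-1)·(2−(-25/9)) + (-7)·(-25/9−(-3))) = ½·(50/9 − 43/9 − 14/9) = -7/18, so the A_1-coordinate is (-7/18)/(-7/2) = 1/9.
[A_1PA_3] = ½·(4·(-25/9−2) + (-10/9)·(2−(-6)) + (-7)·(-6−(-25/9))) = ½·(-172/9 − 80/9 + 203/9) = -49/18, so the A_2-coordinate is 7/9.
[A_1A_2P] = ½·(4·(-3−(-25/9)) + (-1)·(-25/9−(-6)) + (-10/9)·(-6−(-3))) = ½·(-8/9 − 29/9 + 10/3) = -7/18, so the A_3-coordinate is 1/9.
Check: 1/9 + 7/9 + 1/9 = 1.

(1/9, 7/9, 1/9)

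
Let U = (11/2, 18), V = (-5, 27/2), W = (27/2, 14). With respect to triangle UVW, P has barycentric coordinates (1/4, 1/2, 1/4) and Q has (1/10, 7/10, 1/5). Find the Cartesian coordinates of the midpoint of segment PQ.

(1, 72/5)

Barycentric coordinates of the midpoint are the average: (7/40, 3/5, 9/40).
Converting: (7/40)·U + (3/5)·V + (9/40)·W = (1, 72/5).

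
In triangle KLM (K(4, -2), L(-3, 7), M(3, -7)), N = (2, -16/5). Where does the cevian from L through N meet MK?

Barycentric coordinates of N with respect to KLM: (1/5, 1/5, 3/5).
On side MK the L-coordinate is zero; dropping N's L-weight 1/5 and renormalizing the remaining 3/5 : 1/5 gives weights 3/4, 1/4 on M, K.
J = (3/4)·(3, -7) + (1/4)·(4, -2) = (13/4, -23/4).

(13/4, -23/4)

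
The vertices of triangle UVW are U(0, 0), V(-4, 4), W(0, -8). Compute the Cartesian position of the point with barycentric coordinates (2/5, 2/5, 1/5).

P = (2/5)·U + (2/5)·V + (1/5)·W.
x-coordinate: (2/5)·0 + (2/5)·(-4) + (1/5)·0 = -8/5.
y-coordinate: (2/5)·0 + (2/5)·4 + (1/5)·(-8) = 0.

(-8/5, 0)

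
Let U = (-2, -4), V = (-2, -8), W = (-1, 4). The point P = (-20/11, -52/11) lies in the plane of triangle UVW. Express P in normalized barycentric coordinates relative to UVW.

(3/11, 6/11, 2/11)

Signed area of the reference triangle: [UVW] = ½·((-2)·(-8−4) + (-2)·(4−(-4)) + (-1)·(-4−(-8))) = ½·(24 − 16 − 4) = 2.
[PVW] = ½·((-20/11)·(-8−4) + (-2)·(4−(-52/11)) + (-1)·(-52/11−(-8))) = ½·(240/11 − 192/11 − 36/11) = 6/11, so the U-coordinate is (6/11)/2 = 3/11.
[UPW] = ½·((-2)·(-52/11−4) + (-20/11)·(4−(-4)) + (-1)·(-4−(-52/11))) = ½·(192/11 − 160/11 − 8/11) = 12/11, so the V-coordinate is 6/11.
[UVP] = ½·((-2)·(-8−(-52/11)) + (-2)·(-52/11−(-4)) + (-20/11)·(-4−(-8))) = ½·(72/11 + 16/11 − 80/11) = 4/11, so the W-coordinate is 2/11.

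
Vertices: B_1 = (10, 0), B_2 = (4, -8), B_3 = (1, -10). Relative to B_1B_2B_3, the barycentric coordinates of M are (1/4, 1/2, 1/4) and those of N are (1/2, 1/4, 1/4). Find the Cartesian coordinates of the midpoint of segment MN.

(11/2, -11/2)

Barycentric coordinates of the midpoint are the average: (3/8, 3/8, 1/4).
Converting: (3/8)·B_1 + (3/8)·B_2 + (1/4)·B_3 = (11/2, -11/2).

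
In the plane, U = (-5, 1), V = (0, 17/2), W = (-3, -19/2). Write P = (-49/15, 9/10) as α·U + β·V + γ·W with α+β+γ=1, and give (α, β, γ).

(8/15, 4/15, 1/5)

Signed area of the reference triangle: [UVW] = ½·((-5)·(17/2−(-19/2)) + 0·(-19/2−1) + (-3)·(1−(17/2))) = ½·(-90 + 0 + 45/2) = -135/4.
[PVW] = ½·((-49/15)·(17/2−(-19/2)) + 0·(-19/2−(9/10)) + (-3)·(9/10−(17/2))) = ½·(-294/5 + 0 + 114/5) = -18, so the U-coordinate is (-18)/(-135/4) = 8/15.
[UPW] = ½·((-5)·(9/10−(-19/2)) + (-49/15)·(-19/2−1) + (-3)·(1−(9/10))) = ½·(-52 + 343/10 − 3/10) = -9, so the V-coordinate is 4/15.
[UVP] = ½·((-5)·(17/2−(9/10)) + 0·(9/10−1) + (-49/15)·(1−(17/2))) = ½·(-38 + 0 + 49/2) = -27/4, so the W-coordinate is 1/5.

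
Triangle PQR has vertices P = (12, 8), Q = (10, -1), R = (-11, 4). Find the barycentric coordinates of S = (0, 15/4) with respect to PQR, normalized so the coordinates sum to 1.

(1/4, 1/4, 1/2)

Signed area of the reference triangle: [PQR] = ½·(12·(-1−4) + 10·(4−8) + (-11)·(8−(-1))) = ½·(-60 − 40 − 99) = -199/2.
[SQR] = ½·(0·(-1−4) + 10·(4−(15/4)) + (-11)·(15/4−(-1))) = ½·(0 + 5/2 − 209/4) = -199/8, so the P-coordinate is (-199/8)/(-199/2) = 1/4.
[PSR] = ½·(12·(15/4−4) + 0·(4−8) + (-11)·(8−(15/4))) = ½·(-3 + 0 − 187/4) = -199/8, so the Q-coordinate is 1/4.
[PQS] = ½·(12·(-1−(15/4)) + 10·(15/4−8) + 0·(8−(-1))) = ½·(-57 − 85/2 + 0) = -199/4, so the R-coordinate is 1/2.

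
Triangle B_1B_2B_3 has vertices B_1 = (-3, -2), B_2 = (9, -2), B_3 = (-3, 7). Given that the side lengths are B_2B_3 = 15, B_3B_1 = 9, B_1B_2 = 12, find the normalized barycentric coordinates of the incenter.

The incenter has barycentric coordinates proportional to the opposite side lengths: (15 : 9 : 12).
Normalizing by 15+9+12 = 36 gives (5/12, 1/4, 1/3).

(5/12, 1/4, 1/3)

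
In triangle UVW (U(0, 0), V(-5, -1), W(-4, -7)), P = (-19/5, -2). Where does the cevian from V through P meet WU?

Barycentric coordinates of P with respect to UVW: (1/5, 3/5, 1/5).
On side WU the V-coordinate is zero; dropping P's V-weight 3/5 and renormalizing the remaining 1/5 : 1/5 gives weights 1/2, 1/2 on W, U.
Q = (1/2)·(-4, -7) + (1/2)·(0, 0) = (-2, -7/2).

(-2, -7/2)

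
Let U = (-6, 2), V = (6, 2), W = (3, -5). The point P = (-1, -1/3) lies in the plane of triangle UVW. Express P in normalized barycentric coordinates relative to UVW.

(1/2, 1/6, 1/3)

Signed area of the reference triangle: [UVW] = ½·((-6)·(2−(-5)) + 6·(-5−2) + 3·(2−2)) = ½·(-42 − 42 + 0) = -42.
[PVW] = ½·((-1)·(2−(-5)) + 6·(-5−(-1/3)) + 3·(-1/3−2)) = ½·(-7 − 28 − 7) = -21, so the U-coordinate is (-21)/(-42) = 1/2.
[UPW] = ½·((-6)·(-1/3−(-5)) + (-1)·(-5−2) + 3·(2−(-1/3))) = ½·(-28 + 7 + 7) = -7, so the V-coordinate is 1/6.
[UVP] = ½·((-6)·(2−(-1/3)) + 6·(-1/3−2) + (-1)·(2−2)) = ½·(-14 − 14 + 0) = -14, so the W-coordinate is 1/3.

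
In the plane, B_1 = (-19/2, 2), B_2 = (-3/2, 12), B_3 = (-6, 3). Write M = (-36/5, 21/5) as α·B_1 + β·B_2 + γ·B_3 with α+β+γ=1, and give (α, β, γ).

Signed area of the reference triangle: [B_1B_2B_3] = ½·((-19/2)·(12−3) + (-3/2)·(3−2) + (-6)·(2−12)) = ½·(-171/2 − 3/2 + 60) = -27/2.
[MB_2B_3] = ½·((-36/5)·(12−3) + (-3/2)·(3−(21/5)) + (-6)·(21/5−12)) = ½·(-324/5 + 9/5 + 234/5) = -81/10, so the B_1-coordinate is (-81/10)/(-27/2) = 3/5.
[B_1MB_3] = ½·((-19/2)·(21/5−3) + (-36/5)·(3−2) + (-6)·(2−(21/5))) = ½·(-57/5 − 36/5 + 66/5) = -27/10, so the B_2-coordinate is 1/5.
[B_1B_2M] = ½·((-19/2)·(12−(21/5)) + (-3/2)·(21/5−2) + (-36/5)·(2−12)) = ½·(-741/10 − 33/10 + 72) = -27/10, so the B_3-coordinate is 1/5.

(3/5, 1/5, 1/5)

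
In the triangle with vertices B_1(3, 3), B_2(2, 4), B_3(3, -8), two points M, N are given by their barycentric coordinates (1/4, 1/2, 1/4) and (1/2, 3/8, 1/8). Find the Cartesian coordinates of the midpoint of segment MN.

Barycentric coordinates of the midpoint are the average: (3/8, 7/16, 3/16).
Converting: (3/8)·B_1 + (7/16)·B_2 + (3/16)·B_3 = (41/16, 11/8).

(41/16, 11/8)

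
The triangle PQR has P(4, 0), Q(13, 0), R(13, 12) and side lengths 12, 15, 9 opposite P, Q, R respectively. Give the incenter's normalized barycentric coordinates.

The incenter has barycentric coordinates proportional to the opposite side lengths: (12 : 15 : 9).
Normalizing by 12+15+9 = 36 gives (1/3, 5/12, 1/4).

(1/3, 5/12, 1/4)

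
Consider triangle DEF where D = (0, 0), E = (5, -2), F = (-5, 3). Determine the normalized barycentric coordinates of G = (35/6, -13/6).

(-1/2, 4/3, 1/6)

Signed area of the reference triangle: [DEF] = ½·(0·(-2−3) + 5·(3−0) + (-5)·(0−(-2))) = ½·(0 + 15 − 10) = 5/2.
[GEF] = ½·((35/6)·(-2−3) + 5·(3−(-13/6)) + (-5)·(-13/6−(-2))) = ½·(-175/6 + 155/6 + 5/6) = -5/4, so the D-coordinate is (-5/4)/(5/2) = -1/2.
[DGF] = ½·(0·(-13/6−3) + (35/6)·(3−0) + (-5)·(0−(-13/6))) = ½·(0 + 35/2 − 65/6) = 10/3, so the E-coordinate is 4/3.
[DEG] = ½·(0·(-2−(-13/6)) + 5·(-13/6−0) + (35/6)·(0−(-2))) = ½·(0 − 65/6 + 35/3) = 5/12, so the F-coordinate is 1/6.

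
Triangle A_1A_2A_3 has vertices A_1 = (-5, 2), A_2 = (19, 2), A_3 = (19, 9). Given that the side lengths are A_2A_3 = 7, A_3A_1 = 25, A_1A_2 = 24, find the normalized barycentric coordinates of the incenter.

The incenter has barycentric coordinates proportional to the opposite side lengths: (7 : 25 : 24).
Normalizing by 7+25+24 = 56 gives (1/8, 25/56, 3/7).

(1/8, 25/56, 3/7)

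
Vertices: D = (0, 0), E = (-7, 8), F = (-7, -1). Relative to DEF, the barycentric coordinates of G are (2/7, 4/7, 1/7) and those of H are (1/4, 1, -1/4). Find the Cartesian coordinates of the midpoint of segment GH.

(-41/8, 355/56)

Barycentric coordinates of the midpoint are the average: (15/56, 11/14, -3/56).
Converting: (15/56)·D + (11/14)·E + (-3/56)·F = (-41/8, 355/56).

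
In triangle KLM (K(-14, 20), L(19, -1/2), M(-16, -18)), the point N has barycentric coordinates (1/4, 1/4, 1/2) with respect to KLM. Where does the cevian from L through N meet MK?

(-46/3, -16/3)

Line LN meets MK where the L-coordinate vanishes; zeroing N's L-weight and renormalizing leaves M, K-weights 1/2 : 1/4 → (2/3, 1/3).
So J = (2/3)·M + (1/3)·K = (-46/3, -16/3).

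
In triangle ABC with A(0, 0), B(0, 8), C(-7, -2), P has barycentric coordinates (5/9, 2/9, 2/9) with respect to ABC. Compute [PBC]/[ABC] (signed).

5/9

The signed ratio [PBC]/[ABC] equals the barycentric coordinate of P at vertex A, which is 5/9.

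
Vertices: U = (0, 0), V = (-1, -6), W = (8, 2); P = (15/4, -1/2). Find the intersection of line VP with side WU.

Barycentric coordinates of P with respect to UVW: (1/4, 1/4, 1/2).
On side WU the V-coordinate is zero; dropping P's V-weight 1/4 and renormalizing the remaining 1/2 : 1/4 gives weights 2/3, 1/3 on W, U.
Q = (2/3)·(8, 2) + (1/3)·(0, 0) = (16/3, 4/3).

(16/3, 4/3)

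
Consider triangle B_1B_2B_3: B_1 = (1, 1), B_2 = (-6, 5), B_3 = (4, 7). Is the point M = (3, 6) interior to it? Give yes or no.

Barycentric coordinates of M: (4/27, 1/18, 43/54).
The three coordinates are positive, positive, positive; a point is interior exactly when all three are positive.

yes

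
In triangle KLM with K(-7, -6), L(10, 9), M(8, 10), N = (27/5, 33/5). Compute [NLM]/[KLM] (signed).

[KLM] = ½·((-7)·(9−10) + 10·(10−(-6)) + 8·(-6−9)) = ½·(7 + 160 − 120) = 47/2.
[NLM] = ½·((27/5)·(9−10) + 10·(10−(33/5)) + 8·(33/5−9)) = ½·(-27/5 + 34 − 96/5) = 47/10, so the ratio is (47/10)/(47/2) = 1/5.

1/5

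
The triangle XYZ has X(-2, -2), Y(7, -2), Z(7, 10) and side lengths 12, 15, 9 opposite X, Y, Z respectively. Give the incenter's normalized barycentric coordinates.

The incenter has barycentric coordinates proportional to the opposite side lengths: (12 : 15 : 9).
Normalizing by 12+15+9 = 36 gives (1/3, 5/12, 1/4).

(1/3, 5/12, 1/4)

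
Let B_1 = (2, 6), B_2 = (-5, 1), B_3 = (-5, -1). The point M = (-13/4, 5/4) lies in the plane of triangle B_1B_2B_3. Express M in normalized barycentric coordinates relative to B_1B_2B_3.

(1/4, 1/4, 1/2)

Signed area of the reference triangle: [B_1B_2B_3] = ½·(2·(1−(-1)) + (-5)·(-1−6) + (-5)·(6−1)) = ½·(4 + 35 − 25) = 7.
[MB_2B_3] = ½·((-13/4)·(1−(-1)) + (-5)·(-1−(5/4)) + (-5)·(5/4−1)) = ½·(-13/2 + 45/4 − 5/4) = 7/4, so the B_1-coordinate is (7/4)/7 = 1/4.
[B_1MB_3] = ½·(2·(5/4−(-1)) + (-13/4)·(-1−6) + (-5)·(6−(5/4))) = ½·(9/2 + 91/4 − 95/4) = 7/4, so the B_2-coordinate is 1/4.
[B_1B_2M] = ½·(2·(1−(5/4)) + (-5)·(5/4−6) + (-13/4)·(6−1)) = ½·(-1/2 + 95/4 − 65/4) = 7/2, so the B_3-coordinate is 1/2.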